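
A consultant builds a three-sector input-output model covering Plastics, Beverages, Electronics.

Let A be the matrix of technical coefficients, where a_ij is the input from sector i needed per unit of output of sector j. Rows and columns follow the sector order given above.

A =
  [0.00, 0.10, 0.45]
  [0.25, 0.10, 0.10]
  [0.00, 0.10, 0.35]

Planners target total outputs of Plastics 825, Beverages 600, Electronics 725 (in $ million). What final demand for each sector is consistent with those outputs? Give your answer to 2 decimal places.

d_1 = 438.75, d_2 = 261.25, d_3 = 411.25

I − A =
  [   1.00    -0.10    -0.45]
  [  -0.25     0.90    -0.10]
  [   0.00    -0.10     0.65]
d = (I − A) x:
  d_1 = (+1.00)·825 + (-0.10)·600 + (-0.45)·725 = 438.75
  d_2 = (-0.25)·825 + (+0.90)·600 + (-0.10)·725 = 261.25
  d_3 = (+0.00)·825 + (-0.10)·600 + (+0.65)·725 = 411.25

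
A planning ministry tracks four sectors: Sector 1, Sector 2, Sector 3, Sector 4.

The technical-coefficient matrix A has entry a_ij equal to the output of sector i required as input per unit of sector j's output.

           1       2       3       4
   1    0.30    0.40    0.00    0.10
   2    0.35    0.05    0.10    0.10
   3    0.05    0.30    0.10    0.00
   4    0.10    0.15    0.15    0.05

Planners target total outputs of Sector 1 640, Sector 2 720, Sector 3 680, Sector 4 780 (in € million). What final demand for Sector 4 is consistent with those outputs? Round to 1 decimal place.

d_4 = 467.0

I − A =
  [   0.70    -0.40     0.00    -0.10]
  [  -0.35     0.95    -0.10    -0.10]
  [  -0.05    -0.30     0.90     0.00]
  [  -0.10    -0.15    -0.15     0.95]
d = (I − A) x:
  d_1 = (+0.70)·640 + (-0.40)·720 + (+0.00)·680 + (-0.10)·780 = 82.0
  d_2 = (-0.35)·640 + (+0.95)·720 + (-0.10)·680 + (-0.10)·780 = 314.0
  d_3 = (-0.05)·640 + (-0.30)·720 + (+0.90)·680 + (+0.00)·780 = 364.0
  d_4 = (-0.10)·640 + (-0.15)·720 + (-0.15)·680 + (+0.95)·780 = 467.0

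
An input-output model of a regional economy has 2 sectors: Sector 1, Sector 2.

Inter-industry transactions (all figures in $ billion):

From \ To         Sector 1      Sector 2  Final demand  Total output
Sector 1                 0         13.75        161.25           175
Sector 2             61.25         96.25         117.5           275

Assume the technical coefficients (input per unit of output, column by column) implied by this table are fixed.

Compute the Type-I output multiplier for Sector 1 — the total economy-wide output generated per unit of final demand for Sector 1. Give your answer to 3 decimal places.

Technical coefficients a_ij = z_ij / X_j:
  a_11 = 0/175 = 0.00, a_21 = 61.25/175 = 0.35
  a_12 = 13.75/275 = 0.05, a_22 = 96.25/275 = 0.35
I − A =
  [   1.00    -0.05]
  [  -0.35     0.65]
det(I−A) = (1.00)(0.65) − (-0.05)(-0.35) = 0.6325
adj(I−A) = [[0.65, 0.05], [0.35, 1.00]]
(I − A)⁻¹ = adj(I−A) / det(I−A) ≈
  [   1.0277     0.0791]
  [   0.5534     1.5810]
The output multiplier for sector j is the column-j sum of the Leontief inverse (I − A)⁻¹ = adj(I−A) / det(I−A).
Column 1 of adj(I−A): (0.65, 0.35); det(I−A) = 0.6325.
m_1 = (0.65 + 0.35) / 0.6325 = 1.00 / 0.6325 ≈ 1.581.

m_1 = 1.581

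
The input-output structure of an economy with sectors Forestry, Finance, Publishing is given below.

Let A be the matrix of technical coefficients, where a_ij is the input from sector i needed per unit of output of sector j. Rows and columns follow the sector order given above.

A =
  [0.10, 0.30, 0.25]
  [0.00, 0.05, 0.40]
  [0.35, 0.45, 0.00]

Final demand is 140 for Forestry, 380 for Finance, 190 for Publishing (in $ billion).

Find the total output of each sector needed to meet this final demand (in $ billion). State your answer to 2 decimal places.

I − A =
  [   0.90    -0.30    -0.25]
  [   0.00     0.95    -0.40]
  [  -0.35    -0.45     1.00]
Cofactors of I−A, C_ij = (−1)^(i+j)·(minor ij) (rows/columns in the sector order above):
  C_11 = (0.95)(1.00) − (-0.40)(-0.45) = 0.7700
  C_12 = −[(0.00)(1.00) − (-0.40)(-0.35)] = 0.1400
  C_13 = (0.00)(-0.45) − (0.95)(-0.35) = 0.3325
  C_21 = −[(-0.30)(1.00) − (-0.25)(-0.45)] = 0.4125
  C_22 = (0.90)(1.00) − (-0.25)(-0.35) = 0.8125
  C_23 = −[(0.90)(-0.45) − (-0.30)(-0.35)] = 0.5100
  C_31 = (-0.30)(-0.40) − (-0.25)(0.95) = 0.3575
  C_32 = −[(0.90)(-0.40) − (-0.25)(0.00)] = 0.3600
  C_33 = (0.90)(0.95) − (-0.30)(0.00) = 0.8550
det(I−A) = Σ_j (I−A)_1j·C_1j = (0.90)(0.7700) + (-0.30)(0.1400) + (-0.25)(0.3325) = 0.567875
adj(I−A) = Cᵀ =
  [ 0.7700   0.4125   0.3575]
  [ 0.1400   0.8125   0.3600]
  [ 0.3325   0.5100   0.8550]
(I − A)⁻¹ = adj(I−A) / det(I−A) ≈
  [   1.3559     0.7264     0.6295]
  [   0.2465     1.4308     0.6339]
  [   0.5855     0.8981     1.5056]
x = (I − A)⁻¹ d = adj(I−A)·d / det(I−A), with det(I−A) = 0.567875:
  x_1 = (0.7700·140 + 0.4125·380 + 0.3575·190) / 0.567875 = 332.475 / 0.567875 ≈ 585.47
  x_2 = (0.1400·140 + 0.8125·380 + 0.3600·190) / 0.567875 = 396.75 / 0.567875 ≈ 698.66
  x_3 = (0.3325·140 + 0.5100·380 + 0.8550·190) / 0.567875 = 402.80 / 0.567875 ≈ 709.31

x_1 = 585.47, x_2 = 698.66, x_3 = 709.31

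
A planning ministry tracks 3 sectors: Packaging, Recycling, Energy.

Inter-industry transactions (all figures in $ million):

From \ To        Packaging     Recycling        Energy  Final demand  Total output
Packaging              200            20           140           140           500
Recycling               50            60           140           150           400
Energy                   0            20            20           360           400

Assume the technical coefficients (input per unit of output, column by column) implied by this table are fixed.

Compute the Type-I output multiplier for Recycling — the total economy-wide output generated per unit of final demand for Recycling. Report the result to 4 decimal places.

m_2 = 1.4225

Technical coefficients a_ij = z_ij / X_j:
  a_11 = 200/500 = 0.40, a_21 = 50/500 = 0.10, a_31 = 0/500 = 0.00
  a_12 = 20/400 = 0.05, a_22 = 60/400 = 0.15, a_32 = 20/400 = 0.05
  a_13 = 140/400 = 0.35, a_23 = 140/400 = 0.35, a_33 = 20/400 = 0.05
I − A =
  [   0.60    -0.05    -0.35]
  [  -0.10     0.85    -0.35]
  [   0.00    -0.05     0.95]
Cofactors of I−A, C_ij = (−1)^(i+j)·(minor ij) (rows/columns in the sector order above):
  C_11 = (0.85)(0.95) − (-0.35)(-0.05) = 0.7900
  C_12 = −[(-0.10)(0.95) − (-0.35)(0.00)] = 0.0950
  C_13 = (-0.10)(-0.05) − (0.85)(0.00) = 0.0050
  C_21 = −[(-0.05)(0.95) − (-0.35)(-0.05)] = 0.0650
  C_22 = (0.60)(0.95) − (-0.35)(0.00) = 0.5700
  C_23 = −[(0.60)(-0.05) − (-0.05)(0.00)] = 0.0300
  C_31 = (-0.05)(-0.35) − (-0.35)(0.85) = 0.3150
  C_32 = −[(0.60)(-0.35) − (-0.35)(-0.10)] = 0.2450
  C_33 = (0.60)(0.85) − (-0.05)(-0.10) = 0.5050
det(I−A) = Σ_j (I−A)_1j·C_1j = (0.60)(0.7900) + (-0.05)(0.0950) + (-0.35)(0.0050) = 0.4675
adj(I−A) = Cᵀ =
  [ 0.7900   0.0650   0.3150]
  [ 0.0950   0.5700   0.2450]
  [ 0.0050   0.0300   0.5050]
(I − A)⁻¹ = adj(I−A) / det(I−A) ≈
  [   1.68984     0.13904     0.67380]
  [   0.20321     1.21925     0.52406]
  [   0.01070     0.06417     1.08021]
The output multiplier for sector j is the column-j sum of the Leontief inverse (I − A)⁻¹ = adj(I−A) / det(I−A).
Column 2 of adj(I−A): (0.0650, 0.5700, 0.0300); det(I−A) = 0.4675.
m_2 = (0.0650 + 0.5700 + 0.0300) / 0.4675 = 0.665 / 0.4675 ≈ 1.4225.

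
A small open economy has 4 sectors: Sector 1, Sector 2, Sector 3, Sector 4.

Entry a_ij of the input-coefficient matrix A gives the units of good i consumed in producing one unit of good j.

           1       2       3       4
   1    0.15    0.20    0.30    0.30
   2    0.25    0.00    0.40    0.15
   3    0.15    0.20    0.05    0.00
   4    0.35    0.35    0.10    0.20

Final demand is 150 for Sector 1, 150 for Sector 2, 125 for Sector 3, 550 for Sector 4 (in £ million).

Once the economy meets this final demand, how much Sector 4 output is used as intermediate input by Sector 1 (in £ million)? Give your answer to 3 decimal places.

I − A =
  [   0.85    -0.20    -0.30    -0.30]
  [  -0.25     1.00    -0.40    -0.15]
  [  -0.15    -0.20     0.95     0.00]
  [  -0.35    -0.35    -0.10     0.80]
Compute the cofactors C_ij = (−1)^(i+j)·(3×3 minor ij) of I−A; the adjugate is their transpose:
adj(I−A) = Cᵀ =
  [ 0.643125   0.305750   0.363250   0.298500]
  [ 0.290125   0.505750   0.326000   0.203625]
  [ 0.162625   0.154750   0.453625   0.090000]
  [ 0.428625   0.374375   0.358250   0.620000]
det(I−A) = Σ_j (I−A)_1j·C_1j = (0.85)(0.643125) + (-0.20)(0.290125) + (-0.30)(0.162625) + (-0.30)(0.428625) = 0.31125625
(I − A)⁻¹ = adj(I−A) / det(I−A) ≈
  [   2.0662     0.9823     1.1670     0.9590]
  [   0.9321     1.6249     1.0474     0.6542]
  [   0.5225     0.4972     1.4574     0.2892]
  [   1.3771     1.2028     1.1510     1.9919]
First solve x = (I − A)⁻¹ d = adj(I−A)·d / det(I−A); in particular x_1 = (0.643125·150 + 0.305750·150 + 0.363250·125 + 0.298500·550) / 0.31125625 = 351.9125 / 0.31125625 ≈ 1130.61987.
Intermediate flow from 4 to 1: z_41 = a_41 · x_1 = 0.35 × 351.9125 / 0.31125625 = 123.169375 / 0.31125625 ≈ 395.717.

z_41 = 395.717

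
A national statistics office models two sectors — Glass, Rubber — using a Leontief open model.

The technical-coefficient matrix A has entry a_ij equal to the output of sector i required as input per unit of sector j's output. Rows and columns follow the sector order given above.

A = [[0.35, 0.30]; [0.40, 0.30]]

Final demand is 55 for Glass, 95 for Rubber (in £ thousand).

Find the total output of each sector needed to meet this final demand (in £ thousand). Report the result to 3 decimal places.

x_1 = 200.000, x_2 = 250.000

I − A =
  [   0.65    -0.30]
  [  -0.40     0.70]
det(I−A) = (0.65)(0.70) − (-0.30)(-0.40) = 0.3350
adj(I−A) = [[0.70, 0.30], [0.40, 0.65]]
(I − A)⁻¹ = adj(I−A) / det(I−A) ≈
  [   2.0896     0.8955]
  [   1.1940     1.9403]
x = (I − A)⁻¹ d = adj(I−A)·d / det(I−A), with det(I−A) = 0.3350:
  x_1 = (0.70·55 + 0.30·95) / 0.3350 = 67.00 / 0.3350 = 200.000
  x_2 = (0.40·55 + 0.65·95) / 0.3350 = 83.75 / 0.3350 = 250.000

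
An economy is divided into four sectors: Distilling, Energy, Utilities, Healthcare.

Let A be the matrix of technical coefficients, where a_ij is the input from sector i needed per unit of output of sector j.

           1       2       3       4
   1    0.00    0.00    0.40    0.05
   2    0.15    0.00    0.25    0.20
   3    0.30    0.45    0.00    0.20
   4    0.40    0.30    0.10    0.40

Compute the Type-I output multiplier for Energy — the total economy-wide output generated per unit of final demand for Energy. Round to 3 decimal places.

I − A =
  [   1.00     0.00    -0.40    -0.05]
  [  -0.15     1.00    -0.25    -0.20]
  [  -0.30    -0.45     1.00    -0.20]
  [  -0.40    -0.30    -0.10     0.60]
Compute the cofactors C_ij = (−1)^(i+j)·(3×3 minor ij) of I−A; the adjugate is their transpose:
adj(I−A) = Cᵀ =
  [ 0.428500   0.149250   0.224750   0.160375]
  [ 0.238000   0.454500   0.233750   0.249250]
  [ 0.327500   0.325500   0.517750   0.308375]
  [ 0.459250   0.381000   0.353000   0.740500]
det(I−A) = Σ_j (I−A)_1j·C_1j = (1.00)(0.428500) + (0.00)(0.238000) + (-0.40)(0.327500) + (-0.05)(0.459250) = 0.2745375
(I − A)⁻¹ = adj(I−A) / det(I−A) ≈
  [   1.5608     0.5436     0.8186     0.5842]
  [   0.8669     1.6555     0.8514     0.9079]
  [   1.1929     1.1856     1.8859     1.1233]
  [   1.6728     1.3878     1.2858     2.6973]
The output multiplier for sector j is the column-j sum of the Leontief inverse (I − A)⁻¹ = adj(I−A) / det(I−A).
Column 2 of adj(I−A): (0.149250, 0.454500, 0.325500, 0.381000); det(I−A) = 0.2745375.
m_2 = (0.149250 + 0.454500 + 0.325500 + 0.381000) / 0.2745375 = 1.31025 / 0.2745375 ≈ 4.773.

m_2 = 4.773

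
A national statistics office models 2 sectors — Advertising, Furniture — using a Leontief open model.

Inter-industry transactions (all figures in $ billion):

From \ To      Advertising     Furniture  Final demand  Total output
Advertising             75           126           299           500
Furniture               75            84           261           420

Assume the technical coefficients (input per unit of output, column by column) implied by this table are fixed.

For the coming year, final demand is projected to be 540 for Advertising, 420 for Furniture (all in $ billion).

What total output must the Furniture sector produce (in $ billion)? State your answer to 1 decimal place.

x_F = 689.8

Technical coefficients a_ij = z_ij / X_j:
  a_AA = 75/500 = 0.15, a_FA = 75/500 = 0.15
  a_AF = 126/420 = 0.30, a_FF = 84/420 = 0.20
I − A =
  [   0.85    -0.30]
  [  -0.15     0.80]
det(I−A) = (0.85)(0.80) − (-0.30)(-0.15) = 0.6350
adj(I−A) = [[0.80, 0.30], [0.15, 0.85]]
(I − A)⁻¹ = adj(I−A) / det(I−A) ≈
  [   1.2598     0.4724]
  [   0.2362     1.3386]
x = (I − A)⁻¹ d = adj(I−A)·d / det(I−A), with det(I−A) = 0.6350:
  x_A = (0.80·540 + 0.30·420) / 0.6350 = 558.00 / 0.6350 ≈ 878.7
  x_F = (0.15·540 + 0.85·420) / 0.6350 = 438.00 / 0.6350 ≈ 689.8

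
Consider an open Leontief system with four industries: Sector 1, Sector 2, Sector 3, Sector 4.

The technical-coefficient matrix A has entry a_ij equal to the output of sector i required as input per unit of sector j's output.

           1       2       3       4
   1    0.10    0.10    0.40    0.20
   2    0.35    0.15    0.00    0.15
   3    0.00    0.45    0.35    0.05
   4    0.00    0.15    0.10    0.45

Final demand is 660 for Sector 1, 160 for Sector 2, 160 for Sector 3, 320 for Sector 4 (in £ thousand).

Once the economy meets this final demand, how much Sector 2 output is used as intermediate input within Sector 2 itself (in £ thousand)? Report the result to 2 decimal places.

I − A =
  [   0.90    -0.10    -0.40    -0.20]
  [  -0.35     0.85     0.00    -0.15]
  [   0.00    -0.45     0.65    -0.05]
  [   0.00    -0.15    -0.10     0.55]
Compute the cofactors C_ij = (−1)^(i+j)·(3×3 minor ij) of I−A; the adjugate is their transpose:
adj(I−A) = Cᵀ =
  [ 0.278250   0.165750   0.196500   0.164250]
  [ 0.123375   0.317250   0.097500   0.140250]
  [ 0.089250   0.229500   0.370750   0.128750]
  [ 0.049875   0.128250   0.094000   0.411500]
det(I−A) = Σ_j (I−A)_1j·C_1j = (0.90)(0.278250) + (-0.10)(0.123375) + (-0.40)(0.089250) + (-0.20)(0.049875) = 0.1924125
(I − A)⁻¹ = adj(I−A) / det(I−A) ≈
  [   1.4461     0.8614     1.0212     0.8536]
  [   0.6412     1.6488     0.5067     0.7289]
  [   0.4638     1.1927     1.9268     0.6691]
  [   0.2592     0.6665     0.4885     2.1386]
First solve x = (I − A)⁻¹ d = adj(I−A)·d / det(I−A); in particular x_2 = (0.123375·660 + 0.317250·160 + 0.097500·160 + 0.140250·320) / 0.1924125 = 192.6675 / 0.1924125 ≈ 1001.3253.
Intermediate flow from 2 to 2: z_22 = a_22 · x_2 = 0.15 × 192.6675 / 0.1924125 = 28.900125 / 0.1924125 ≈ 150.20.

z_22 = 150.20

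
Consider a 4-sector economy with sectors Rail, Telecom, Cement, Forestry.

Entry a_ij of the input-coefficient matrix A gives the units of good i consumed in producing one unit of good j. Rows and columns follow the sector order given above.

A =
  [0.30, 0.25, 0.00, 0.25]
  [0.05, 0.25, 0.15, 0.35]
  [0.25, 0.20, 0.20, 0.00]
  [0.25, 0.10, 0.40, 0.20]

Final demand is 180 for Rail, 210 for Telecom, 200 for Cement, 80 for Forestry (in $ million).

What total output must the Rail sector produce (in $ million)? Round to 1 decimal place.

x_1 = 882.9

I − A =
  [   0.70    -0.25     0.00    -0.25]
  [  -0.05     0.75    -0.15    -0.35]
  [  -0.25    -0.20     0.80     0.00]
  [  -0.25    -0.10    -0.40     0.80]
Compute the cofactors C_ij = (−1)^(i+j)·(3×3 minor ij) of I−A; the adjugate is their transpose:
adj(I−A) = Cᵀ =
  [ 0.400000   0.200000   0.143750   0.212500]
  [ 0.167000   0.373000   0.177625   0.215375]
  [ 0.166750   0.155750   0.315500   0.120250]
  [ 0.229250   0.187000   0.224875   0.379625]
det(I−A) = Σ_j (I−A)_1j·C_1j = (0.70)(0.400000) + (-0.25)(0.167000) + (0.00)(0.166750) + (-0.25)(0.229250) = 0.1809375
(I − A)⁻¹ = adj(I−A) / det(I−A) ≈
  [   2.2107     1.1054     0.7945     1.1744]
  [   0.9230     2.0615     0.9817     1.1903]
  [   0.9216     0.8608     1.7437     0.6646]
  [   1.2670     1.0335     1.2428     2.0981]
x = (I − A)⁻¹ d = adj(I−A)·d / det(I−A), with det(I−A) = 0.1809375:
  x_1 = (0.400000·180 + 0.200000·210 + 0.143750·200 + 0.212500·80) / 0.1809375 = 159.75 / 0.1809375 ≈ 882.9
  x_2 = (0.167000·180 + 0.373000·210 + 0.177625·200 + 0.215375·80) / 0.1809375 = 161.145 / 0.1809375 ≈ 890.6
  x_3 = (0.166750·180 + 0.155750·210 + 0.315500·200 + 0.120250·80) / 0.1809375 = 135.4425 / 0.1809375 ≈ 748.6
  x_4 = (0.229250·180 + 0.187000·210 + 0.224875·200 + 0.379625·80) / 0.1809375 = 155.88 / 0.1809375 ≈ 861.5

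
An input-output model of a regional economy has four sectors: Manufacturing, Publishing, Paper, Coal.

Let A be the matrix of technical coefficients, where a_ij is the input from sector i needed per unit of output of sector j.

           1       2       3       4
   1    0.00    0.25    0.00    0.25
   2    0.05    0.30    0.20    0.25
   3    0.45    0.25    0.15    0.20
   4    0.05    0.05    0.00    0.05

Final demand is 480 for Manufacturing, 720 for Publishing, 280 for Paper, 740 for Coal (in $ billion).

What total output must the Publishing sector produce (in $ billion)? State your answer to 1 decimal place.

x_2 = 1956.8

I − A =
  [   1.00    -0.25     0.00    -0.25]
  [  -0.05     0.70    -0.20    -0.25]
  [  -0.45    -0.25     0.85    -0.20]
  [  -0.05    -0.05     0.00     0.95]
Compute the cofactors C_ij = (−1)^(i+j)·(3×3 minor ij) of I−A; the adjugate is their transpose:
adj(I−A) = Cᵀ =
  [ 0.505125   0.212500   0.050000   0.199375]
  [ 0.138500   0.796875   0.187500   0.285625]
  [ 0.316125   0.359375   0.628125   0.310000]
  [ 0.033875   0.053125   0.012500   0.511875]
det(I−A) = Σ_j (I−A)_1j·C_1j = (1.00)(0.505125) + (-0.25)(0.138500) + (0.00)(0.316125) + (-0.25)(0.033875) = 0.46203125
(I − A)⁻¹ = adj(I−A) / det(I−A) ≈
  [   1.0933     0.4599     0.1082     0.4315]
  [   0.2998     1.7247     0.4058     0.6182]
  [   0.6842     0.7778     1.3595     0.6710]
  [   0.0733     0.1150     0.0271     1.1079]
x = (I − A)⁻¹ d = adj(I−A)·d / det(I−A), with det(I−A) = 0.46203125:
  x_1 = (0.505125·480 + 0.212500·720 + 0.050000·280 + 0.199375·740) / 0.46203125 = 556.9975 / 0.46203125 ≈ 1205.5
  x_2 = (0.138500·480 + 0.796875·720 + 0.187500·280 + 0.285625·740) / 0.46203125 = 904.0925 / 0.46203125 ≈ 1956.8
  x_3 = (0.316125·480 + 0.359375·720 + 0.628125·280 + 0.310000·740) / 0.46203125 = 815.765 / 0.46203125 ≈ 1765.6
  x_4 = (0.033875·480 + 0.053125·720 + 0.012500·280 + 0.511875·740) / 0.46203125 = 436.7975 / 0.46203125 ≈ 945.4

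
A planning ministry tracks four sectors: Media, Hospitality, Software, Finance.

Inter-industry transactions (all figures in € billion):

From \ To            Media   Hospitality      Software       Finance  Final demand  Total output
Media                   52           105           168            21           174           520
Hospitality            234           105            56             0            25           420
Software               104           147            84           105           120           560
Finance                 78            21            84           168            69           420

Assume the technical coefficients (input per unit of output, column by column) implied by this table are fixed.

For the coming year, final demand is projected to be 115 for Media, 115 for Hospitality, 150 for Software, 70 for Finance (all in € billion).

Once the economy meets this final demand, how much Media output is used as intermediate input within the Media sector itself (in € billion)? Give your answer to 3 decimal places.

Technical coefficients a_ij = z_ij / X_j:
  a_11 = 52/520 = 0.10, a_21 = 234/520 = 0.45, a_31 = 104/520 = 0.20, a_41 = 78/520 = 0.15
  a_12 = 105/420 = 0.25, a_22 = 105/420 = 0.25, a_32 = 147/420 = 0.35, a_42 = 21/420 = 0.05
  a_13 = 168/560 = 0.30, a_23 = 56/560 = 0.10, a_33 = 84/560 = 0.15, a_43 = 84/560 = 0.15
  a_14 = 21/420 = 0.05, a_24 = 0/420 = 0.00, a_34 = 105/420 = 0.25, a_44 = 168/420 = 0.40
I − A =
  [   0.90    -0.25    -0.30    -0.05]
  [  -0.45     0.75    -0.10     0.00]
  [  -0.20    -0.35     0.85    -0.25]
  [  -0.15    -0.05    -0.15     0.60]
Compute the cofactors C_ij = (−1)^(i+j)·(3×3 minor ij) of I−A; the adjugate is their transpose:
adj(I−A) = Cᵀ =
  [ 0.332125   0.189625   0.155875   0.092625]
  [ 0.228375   0.370125   0.137625   0.076375]
  [ 0.218250   0.237500   0.330750   0.156000]
  [ 0.156625   0.137625   0.133125   0.349375]
det(I−A) = Σ_j (I−A)_1j·C_1j = (0.90)(0.332125) + (-0.25)(0.228375) + (-0.30)(0.218250) + (-0.05)(0.156625) = 0.1685125
(I − A)⁻¹ = adj(I−A) / det(I−A) ≈
  [   1.9709     1.1253     0.9250     0.5497]
  [   1.3552     2.1964     0.8167     0.4532]
  [   1.2952     1.4094     1.9628     0.9257]
  [   0.9295     0.8167     0.7900     2.0733]
First solve x = (I − A)⁻¹ d = adj(I−A)·d / det(I−A); in particular x_1 = (0.332125·115 + 0.189625·115 + 0.155875·150 + 0.092625·70) / 0.1685125 = 89.86625 / 0.1685125 ≈ 533.29130.
Intermediate flow from 1 to 1: z_11 = a_11 · x_1 = 0.10 × 89.86625 / 0.1685125 = 8.986625 / 0.1685125 ≈ 53.329.

z_11 = 53.329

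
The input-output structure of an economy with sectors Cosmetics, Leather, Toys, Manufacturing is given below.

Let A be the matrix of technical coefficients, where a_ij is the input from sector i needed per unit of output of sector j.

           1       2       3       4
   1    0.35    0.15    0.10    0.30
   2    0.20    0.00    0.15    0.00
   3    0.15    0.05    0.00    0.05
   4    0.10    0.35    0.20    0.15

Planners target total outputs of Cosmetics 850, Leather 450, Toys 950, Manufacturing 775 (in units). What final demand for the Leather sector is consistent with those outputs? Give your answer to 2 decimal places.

d_2 = 137.50

I − A =
  [   0.65    -0.15    -0.10    -0.30]
  [  -0.20     1.00    -0.15     0.00]
  [  -0.15    -0.05     1.00    -0.05]
  [  -0.10    -0.35    -0.20     0.85]
d = (I − A) x:
  d_1 = (+0.65)·850 + (-0.15)·450 + (-0.10)·950 + (-0.30)·775 = 157.50
  d_2 = (-0.20)·850 + (+1.00)·450 + (-0.15)·950 + (+0.00)·775 = 137.50
  d_3 = (-0.15)·850 + (-0.05)·450 + (+1.00)·950 + (-0.05)·775 = 761.25
  d_4 = (-0.10)·850 + (-0.35)·450 + (-0.20)·950 + (+0.85)·775 = 226.25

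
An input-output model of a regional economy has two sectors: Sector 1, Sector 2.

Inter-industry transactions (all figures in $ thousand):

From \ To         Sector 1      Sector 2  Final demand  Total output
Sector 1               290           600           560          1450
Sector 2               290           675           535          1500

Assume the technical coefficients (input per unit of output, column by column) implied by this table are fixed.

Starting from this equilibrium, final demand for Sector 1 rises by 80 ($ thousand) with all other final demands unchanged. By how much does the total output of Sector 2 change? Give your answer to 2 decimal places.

Technical coefficients a_ij = z_ij / X_j:
  a_11 = 290/1450 = 0.20, a_21 = 290/1450 = 0.20
  a_12 = 600/1500 = 0.40, a_22 = 675/1500 = 0.45
I − A =
  [   0.80    -0.40]
  [  -0.20     0.55]
det(I−A) = (0.80)(0.55) − (-0.40)(-0.20) = 0.3600
adj(I−A) = [[0.55, 0.40], [0.20, 0.80]]
(I − A)⁻¹ = adj(I−A) / det(I−A) ≈
  [   1.5278     1.1111]
  [   0.5556     2.2222]
Δx = (I − A)⁻¹ Δd with Δd having +80 in the Sector 1 component and 0 elsewhere.
So Δx_2 = L_21 · (+80), where L_21 = adj(I−A)_21 / det(I−A) = 0.20 / 0.3600.
Δx_2 = 0.20 × (+80) / 0.3600 = 16.00 / 0.3600 ≈ 44.44.

Δx_2 = 44.44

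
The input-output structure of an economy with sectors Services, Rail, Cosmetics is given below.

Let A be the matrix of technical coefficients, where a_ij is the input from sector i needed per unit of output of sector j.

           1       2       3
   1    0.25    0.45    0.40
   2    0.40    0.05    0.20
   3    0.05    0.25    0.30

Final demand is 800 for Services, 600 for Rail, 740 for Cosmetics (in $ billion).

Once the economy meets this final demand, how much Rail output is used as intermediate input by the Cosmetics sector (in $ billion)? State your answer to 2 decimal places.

z_23 = 469.59

I − A =
  [   0.75    -0.45    -0.40]
  [  -0.40     0.95    -0.20]
  [  -0.05    -0.25     0.70]
Cofactors of I−A, C_ij = (−1)^(i+j)·(minor ij) (rows/columns in the sector order above):
  C_11 = (0.95)(0.70) − (-0.20)(-0.25) = 0.6150
  C_12 = −[(-0.40)(0.70) − (-0.20)(-0.05)] = 0.2900
  C_13 = (-0.40)(-0.25) − (0.95)(-0.05) = 0.1475
  C_21 = −[(-0.45)(0.70) − (-0.40)(-0.25)] = 0.4150
  C_22 = (0.75)(0.70) − (-0.40)(-0.05) = 0.5050
  C_23 = −[(0.75)(-0.25) − (-0.45)(-0.05)] = 0.2100
  C_31 = (-0.45)(-0.20) − (-0.40)(0.95) = 0.4700
  C_32 = −[(0.75)(-0.20) − (-0.40)(-0.40)] = 0.3100
  C_33 = (0.75)(0.95) − (-0.45)(-0.40) = 0.5325
det(I−A) = Σ_j (I−A)_1j·C_1j = (0.75)(0.6150) + (-0.45)(0.2900) + (-0.40)(0.1475) = 0.27175
adj(I−A) = Cᵀ =
  [ 0.6150   0.4150   0.4700]
  [ 0.2900   0.5050   0.3100]
  [ 0.1475   0.2100   0.5325]
(I − A)⁻¹ = adj(I−A) / det(I−A) ≈
  [   2.2631     1.5271     1.7295]
  [   1.0672     1.8583     1.1408]
  [   0.5428     0.7728     1.9595]
First solve x = (I − A)⁻¹ d = adj(I−A)·d / det(I−A); in particular x_3 = (0.1475·800 + 0.2100·600 + 0.5325·740) / 0.27175 = 638.05 / 0.27175 ≈ 2347.9301.
Intermediate flow from 2 to 3: z_23 = a_23 · x_3 = 0.20 × 638.05 / 0.27175 = 127.61 / 0.27175 ≈ 469.59.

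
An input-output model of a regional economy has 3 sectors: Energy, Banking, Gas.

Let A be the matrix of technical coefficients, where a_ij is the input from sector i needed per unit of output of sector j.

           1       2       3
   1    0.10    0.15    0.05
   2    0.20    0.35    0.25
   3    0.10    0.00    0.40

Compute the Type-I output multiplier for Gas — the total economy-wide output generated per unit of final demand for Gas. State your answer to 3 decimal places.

m_3 = 2.638

I − A =
  [   0.90    -0.15    -0.05]
  [  -0.20     0.65    -0.25]
  [  -0.10     0.00     0.60]
Cofactors of I−A, C_ij = (−1)^(i+j)·(minor ij) (rows/columns in the sector order above):
  C_11 = (0.65)(0.60) − (-0.25)(0.00) = 0.3900
  C_12 = −[(-0.20)(0.60) − (-0.25)(-0.10)] = 0.1450
  C_13 = (-0.20)(0.00) − (0.65)(-0.10) = 0.0650
  C_21 = −[(-0.15)(0.60) − (-0.05)(0.00)] = 0.0900
  C_22 = (0.90)(0.60) − (-0.05)(-0.10) = 0.5350
  C_23 = −[(0.90)(0.00) − (-0.15)(-0.10)] = 0.0150
  C_31 = (-0.15)(-0.25) − (-0.05)(0.65) = 0.0700
  C_32 = −[(0.90)(-0.25) − (-0.05)(-0.20)] = 0.2350
  C_33 = (0.90)(0.65) − (-0.15)(-0.20) = 0.5550
det(I−A) = Σ_j (I−A)_1j·C_1j = (0.90)(0.3900) + (-0.15)(0.1450) + (-0.05)(0.0650) = 0.3260
adj(I−A) = Cᵀ =
  [ 0.3900   0.0900   0.0700]
  [ 0.1450   0.5350   0.2350]
  [ 0.0650   0.0150   0.5550]
(I − A)⁻¹ = adj(I−A) / det(I−A) ≈
  [   1.1963     0.2761     0.2147]
  [   0.4448     1.6411     0.7209]
  [   0.1994     0.0460     1.7025]
The output multiplier for sector j is the column-j sum of the Leontief inverse (I − A)⁻¹ = adj(I−A) / det(I−A).
Column 3 of adj(I−A): (0.0700, 0.2350, 0.5550); det(I−A) = 0.3260.
m_3 = (0.0700 + 0.2350 + 0.5550) / 0.3260 = 0.86 / 0.3260 ≈ 2.638.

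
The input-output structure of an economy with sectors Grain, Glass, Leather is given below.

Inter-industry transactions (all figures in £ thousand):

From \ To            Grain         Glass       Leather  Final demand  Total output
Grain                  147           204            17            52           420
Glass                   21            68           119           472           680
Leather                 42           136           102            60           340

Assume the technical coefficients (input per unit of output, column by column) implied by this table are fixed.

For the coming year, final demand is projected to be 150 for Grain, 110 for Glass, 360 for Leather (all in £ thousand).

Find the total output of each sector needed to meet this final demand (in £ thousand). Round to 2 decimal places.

Technical coefficients a_ij = z_ij / X_j:
  a_11 = 147/420 = 0.35, a_21 = 21/420 = 0.05, a_31 = 42/420 = 0.10
  a_12 = 204/680 = 0.30, a_22 = 68/680 = 0.10, a_32 = 136/680 = 0.20
  a_13 = 17/340 = 0.05, a_23 = 119/340 = 0.35, a_33 = 102/340 = 0.30
I − A =
  [   0.65    -0.30    -0.05]
  [  -0.05     0.90    -0.35]
  [  -0.10    -0.20     0.70]
Cofactors of I−A, C_ij = (−1)^(i+j)·(minor ij) (rows/columns in the sector order above):
  C_11 = (0.90)(0.70) − (-0.35)(-0.20) = 0.5600
  C_12 = −[(-0.05)(0.70) − (-0.35)(-0.10)] = 0.0700
  C_13 = (-0.05)(-0.20) − (0.90)(-0.10) = 0.1000
  C_21 = −[(-0.30)(0.70) − (-0.05)(-0.20)] = 0.2200
  C_22 = (0.65)(0.70) − (-0.05)(-0.10) = 0.4500
  C_23 = −[(0.65)(-0.20) − (-0.30)(-0.10)] = 0.1600
  C_31 = (-0.30)(-0.35) − (-0.05)(0.90) = 0.1500
  C_32 = −[(0.65)(-0.35) − (-0.05)(-0.05)] = 0.2300
  C_33 = (0.65)(0.90) − (-0.30)(-0.05) = 0.5700
det(I−A) = Σ_j (I−A)_1j·C_1j = (0.65)(0.5600) + (-0.30)(0.0700) + (-0.05)(0.1000) = 0.3380
adj(I−A) = Cᵀ =
  [ 0.5600   0.2200   0.1500]
  [ 0.0700   0.4500   0.2300]
  [ 0.1000   0.1600   0.5700]
(I − A)⁻¹ = adj(I−A) / det(I−A) ≈
  [   1.6568     0.6509     0.4438]
  [   0.2071     1.3314     0.6805]
  [   0.2959     0.4734     1.6864]
x = (I − A)⁻¹ d = adj(I−A)·d / det(I−A), with det(I−A) = 0.3380:
  x_1 = (0.5600·150 + 0.2200·110 + 0.1500·360) / 0.3380 = 162.20 / 0.3380 ≈ 479.88
  x_2 = (0.0700·150 + 0.4500·110 + 0.2300·360) / 0.3380 = 142.80 / 0.3380 ≈ 422.49
  x_3 = (0.1000·150 + 0.1600·110 + 0.5700·360) / 0.3380 = 237.80 / 0.3380 ≈ 703.55

x_1 = 479.88, x_2 = 422.49, x_3 = 703.55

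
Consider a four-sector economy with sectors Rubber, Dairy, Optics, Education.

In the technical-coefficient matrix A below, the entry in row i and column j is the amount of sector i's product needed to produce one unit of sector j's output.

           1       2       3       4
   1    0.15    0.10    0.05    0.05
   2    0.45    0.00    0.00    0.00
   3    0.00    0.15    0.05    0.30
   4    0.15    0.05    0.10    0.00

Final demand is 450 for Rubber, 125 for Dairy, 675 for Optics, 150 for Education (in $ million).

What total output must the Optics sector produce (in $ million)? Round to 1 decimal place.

I − A =
  [   0.85    -0.10    -0.05    -0.05]
  [  -0.45     1.00     0.00     0.00]
  [   0.00    -0.15     0.95    -0.30]
  [  -0.15    -0.05    -0.10     1.00]
Compute the cofactors C_ij = (−1)^(i+j)·(3×3 minor ij) of I−A; the adjugate is their transpose:
adj(I−A) = Cᵀ =
  [ 0.920000   0.103375   0.055000   0.062500]
  [ 0.414000   0.772625   0.024750   0.028125]
  [ 0.119250   0.143625   0.796375   0.244875]
  [ 0.170625   0.068500   0.089125   0.761375]
det(I−A) = Σ_j (I−A)_1j·C_1j = (0.85)(0.920000) + (-0.10)(0.414000) + (-0.05)(0.119250) + (-0.05)(0.170625) = 0.72610625
(I − A)⁻¹ = adj(I−A) / det(I−A) ≈
  [   1.2670     0.1424     0.0757     0.0861]
  [   0.5702     1.0641     0.0341     0.0387]
  [   0.1642     0.1978     1.0968     0.3372]
  [   0.2350     0.0943     0.1227     1.0486]
x = (I − A)⁻¹ d = adj(I−A)·d / det(I−A), with det(I−A) = 0.72610625:
  x_1 = (0.920000·450 + 0.103375·125 + 0.055000·675 + 0.062500·150) / 0.72610625 = 473.421875 / 0.72610625 ≈ 652.0
  x_2 = (0.414000·450 + 0.772625·125 + 0.024750·675 + 0.028125·150) / 0.72610625 = 303.803125 / 0.72610625 ≈ 418.4
  x_3 = (0.119250·450 + 0.143625·125 + 0.796375·675 + 0.244875·150) / 0.72610625 = 645.90 / 0.72610625 ≈ 889.5
  x_4 = (0.170625·450 + 0.068500·125 + 0.089125·675 + 0.761375·150) / 0.72610625 = 259.709375 / 0.72610625 ≈ 357.7

x_3 = 889.5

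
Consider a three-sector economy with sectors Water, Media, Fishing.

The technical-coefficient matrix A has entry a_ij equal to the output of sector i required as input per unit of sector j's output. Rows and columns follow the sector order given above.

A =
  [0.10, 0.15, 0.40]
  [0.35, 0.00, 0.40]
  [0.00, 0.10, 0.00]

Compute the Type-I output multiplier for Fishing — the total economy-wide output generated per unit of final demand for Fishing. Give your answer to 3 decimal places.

m_F = 2.266

I − A =
  [   0.90    -0.15    -0.40]
  [  -0.35     1.00    -0.40]
  [   0.00    -0.10     1.00]
Cofactors of I−A, C_ij = (−1)^(i+j)·(minor ij) (rows/columns in the sector order above):
  C_11 = (1.00)(1.00) − (-0.40)(-0.10) = 0.9600
  C_12 = −[(-0.35)(1.00) − (-0.40)(0.00)] = 0.3500
  C_13 = (-0.35)(-0.10) − (1.00)(0.00) = 0.0350
  C_21 = −[(-0.15)(1.00) − (-0.40)(-0.10)] = 0.1900
  C_22 = (0.90)(1.00) − (-0.40)(0.00) = 0.9000
  C_23 = −[(0.90)(-0.10) − (-0.15)(0.00)] = 0.0900
  C_31 = (-0.15)(-0.40) − (-0.40)(1.00) = 0.4600
  C_32 = −[(0.90)(-0.40) − (-0.40)(-0.35)] = 0.5000
  C_33 = (0.90)(1.00) − (-0.15)(-0.35) = 0.8475
det(I−A) = Σ_j (I−A)_1j·C_1j = (0.90)(0.9600) + (-0.15)(0.3500) + (-0.40)(0.0350) = 0.7975
adj(I−A) = Cᵀ =
  [ 0.9600   0.1900   0.4600]
  [ 0.3500   0.9000   0.5000]
  [ 0.0350   0.0900   0.8475]
(I − A)⁻¹ = adj(I−A) / det(I−A) ≈
  [   1.2038     0.2382     0.5768]
  [   0.4389     1.1285     0.6270]
  [   0.0439     0.1129     1.0627]
The output multiplier for sector j is the column-j sum of the Leontief inverse (I − A)⁻¹ = adj(I−A) / det(I−A).
Column F of adj(I−A): (0.4600, 0.5000, 0.8475); det(I−A) = 0.7975.
m_F = (0.4600 + 0.5000 + 0.8475) / 0.7975 = 1.8075 / 0.7975 ≈ 2.266.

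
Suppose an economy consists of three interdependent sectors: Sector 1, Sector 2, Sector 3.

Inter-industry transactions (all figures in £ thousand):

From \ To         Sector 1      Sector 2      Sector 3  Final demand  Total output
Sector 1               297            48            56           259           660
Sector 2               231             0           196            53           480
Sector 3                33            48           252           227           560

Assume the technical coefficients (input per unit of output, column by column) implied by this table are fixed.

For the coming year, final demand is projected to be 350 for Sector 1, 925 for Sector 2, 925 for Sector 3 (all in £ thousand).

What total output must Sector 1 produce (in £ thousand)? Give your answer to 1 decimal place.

x_1 = 1439.4

Technical coefficients a_ij = z_ij / X_j:
  a_11 = 297/660 = 0.45, a_21 = 231/660 = 0.35, a_31 = 33/660 = 0.05
  a_12 = 48/480 = 0.10, a_22 = 0/480 = 0.00, a_32 = 48/480 = 0.10
  a_13 = 56/560 = 0.10, a_23 = 196/560 = 0.35, a_33 = 252/560 = 0.45
I − A =
  [   0.55    -0.10    -0.10]
  [  -0.35     1.00    -0.35]
  [  -0.05    -0.10     0.55]
Cofactors of I−A, C_ij = (−1)^(i+j)·(minor ij) (rows/columns in the sector order above):
  C_11 = (1.00)(0.55) − (-0.35)(-0.10) = 0.5150
  C_12 = −[(-0.35)(0.55) − (-0.35)(-0.05)] = 0.2100
  C_13 = (-0.35)(-0.10) − (1.00)(-0.05) = 0.0850
  C_21 = −[(-0.10)(0.55) − (-0.10)(-0.10)] = 0.0650
  C_22 = (0.55)(0.55) − (-0.10)(-0.05) = 0.2975
  C_23 = −[(0.55)(-0.10) − (-0.10)(-0.05)] = 0.0600
  C_31 = (-0.10)(-0.35) − (-0.10)(1.00) = 0.1350
  C_32 = −[(0.55)(-0.35) − (-0.10)(-0.35)] = 0.2275
  C_33 = (0.55)(1.00) − (-0.10)(-0.35) = 0.5150
det(I−A) = Σ_j (I−A)_1j·C_1j = (0.55)(0.5150) + (-0.10)(0.2100) + (-0.10)(0.0850) = 0.25375
adj(I−A) = Cᵀ =
  [ 0.5150   0.0650   0.1350]
  [ 0.2100   0.2975   0.2275]
  [ 0.0850   0.0600   0.5150]
(I − A)⁻¹ = adj(I−A) / det(I−A) ≈
  [   2.0296     0.2562     0.5320]
  [   0.8276     1.1724     0.8966]
  [   0.3350     0.2365     2.0296]
x = (I − A)⁻¹ d = adj(I−A)·d / det(I−A), with det(I−A) = 0.25375:
  x_1 = (0.5150·350 + 0.0650·925 + 0.1350·925) / 0.25375 = 365.25 / 0.25375 ≈ 1439.4
  x_2 = (0.2100·350 + 0.2975·925 + 0.2275·925) / 0.25375 = 559.125 / 0.25375 ≈ 2203.4
  x_3 = (0.0850·350 + 0.0600·925 + 0.5150·925) / 0.25375 = 561.625 / 0.25375 ≈ 2213.3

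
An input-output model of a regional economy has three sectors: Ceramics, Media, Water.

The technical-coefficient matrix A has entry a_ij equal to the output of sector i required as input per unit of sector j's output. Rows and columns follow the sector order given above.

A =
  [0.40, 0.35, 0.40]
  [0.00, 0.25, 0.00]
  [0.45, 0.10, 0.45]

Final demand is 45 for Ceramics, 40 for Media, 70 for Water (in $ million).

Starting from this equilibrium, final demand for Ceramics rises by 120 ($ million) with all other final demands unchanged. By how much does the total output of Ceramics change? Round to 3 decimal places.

Δx_1 = 440.000

I − A =
  [   0.60    -0.35    -0.40]
  [   0.00     0.75     0.00]
  [  -0.45    -0.10     0.55]
Cofactors of I−A, C_ij = (−1)^(i+j)·(minor ij) (rows/columns in the sector order above):
  C_11 = (0.75)(0.55) − (0.00)(-0.10) = 0.4125
  C_12 = −[(0.00)(0.55) − (0.00)(-0.45)] = 0.0000
  C_13 = (0.00)(-0.10) − (0.75)(-0.45) = 0.3375
  C_21 = −[(-0.35)(0.55) − (-0.40)(-0.10)] = 0.2325
  C_22 = (0.60)(0.55) − (-0.40)(-0.45) = 0.1500
  C_23 = −[(0.60)(-0.10) − (-0.35)(-0.45)] = 0.2175
  C_31 = (-0.35)(0.00) − (-0.40)(0.75) = 0.3000
  C_32 = −[(0.60)(0.00) − (-0.40)(0.00)] = 0.0000
  C_33 = (0.60)(0.75) − (-0.35)(0.00) = 0.4500
det(I−A) = Σ_j (I−A)_1j·C_1j = (0.60)(0.4125) + (-0.35)(0.0000) + (-0.40)(0.3375) = 0.1125
adj(I−A) = Cᵀ =
  [ 0.4125   0.2325   0.3000]
  [ 0.0000   0.1500   0.0000]
  [ 0.3375   0.2175   0.4500]
(I − A)⁻¹ = adj(I−A) / det(I−A) ≈
  [   3.6667     2.0667     2.6667]
  [   0.0000     1.3333     0.0000]
  [   3.0000     1.9333     4.0000]
Δx = (I − A)⁻¹ Δd with Δd having +120 in the Ceramics component and 0 elsewhere.
So Δx_1 = L_11 · (+120), where L_11 = adj(I−A)_11 / det(I−A) = 0.4125 / 0.1125.
Δx_1 = 0.4125 × (+120) / 0.1125 = 49.50 / 0.1125 = 440.000.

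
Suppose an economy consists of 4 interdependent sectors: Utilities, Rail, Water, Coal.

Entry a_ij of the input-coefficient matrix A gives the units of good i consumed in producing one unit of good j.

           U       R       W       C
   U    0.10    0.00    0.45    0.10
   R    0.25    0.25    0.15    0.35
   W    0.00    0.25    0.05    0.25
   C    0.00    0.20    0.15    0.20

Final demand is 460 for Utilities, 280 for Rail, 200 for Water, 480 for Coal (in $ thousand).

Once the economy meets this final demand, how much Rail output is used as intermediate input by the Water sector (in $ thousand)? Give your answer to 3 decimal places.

z_RW = 132.561

I − A =
  [   0.90     0.00    -0.45    -0.10]
  [  -0.25     0.75    -0.15    -0.35]
  [   0.00    -0.25     0.95    -0.25]
  [   0.00    -0.20    -0.15     0.80]
Compute the cofactors C_ij = (−1)^(i+j)·(3×3 minor ij) of I−A; the adjugate is their transpose:
adj(I−A) = Cᵀ =
  [ 0.424750   0.135250   0.252750   0.191250]
  [ 0.180625   0.650250   0.249000   0.384875]
  [ 0.062500   0.225000   0.472000   0.253750]
  [ 0.056875   0.204750   0.150750   0.579375]
det(I−A) = Σ_j (I−A)_1j·C_1j = (0.90)(0.424750) + (0.00)(0.180625) + (-0.45)(0.062500) + (-0.10)(0.056875) = 0.3484625
(I − A)⁻¹ = adj(I−A) / det(I−A) ≈
  [   1.2189     0.3881     0.7253     0.5488]
  [   0.5183     1.8661     0.7146     1.1045]
  [   0.1794     0.6457     1.3545     0.7282]
  [   0.1632     0.5876     0.4326     1.6627]
First solve x = (I − A)⁻¹ d = adj(I−A)·d / det(I−A); in particular x_W = (0.062500·460 + 0.225000·280 + 0.472000·200 + 0.253750·480) / 0.3484625 = 307.95 / 0.3484625 ≈ 883.73928.
Intermediate flow from R to W: z_RW = a_RW · x_W = 0.15 × 307.95 / 0.3484625 = 46.1925 / 0.3484625 ≈ 132.561.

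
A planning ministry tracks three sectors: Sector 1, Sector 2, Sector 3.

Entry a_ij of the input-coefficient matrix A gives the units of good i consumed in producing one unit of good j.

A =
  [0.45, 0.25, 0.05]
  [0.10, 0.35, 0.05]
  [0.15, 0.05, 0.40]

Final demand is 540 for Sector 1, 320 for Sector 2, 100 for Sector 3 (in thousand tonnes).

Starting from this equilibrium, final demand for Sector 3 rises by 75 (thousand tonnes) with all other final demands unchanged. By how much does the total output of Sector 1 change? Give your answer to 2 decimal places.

I − A =
  [   0.55    -0.25    -0.05]
  [  -0.10     0.65    -0.05]
  [  -0.15    -0.05     0.60]
Cofactors of I−A, C_ij = (−1)^(i+j)·(minor ij) (rows/columns in the sector order above):
  C_11 = (0.65)(0.60) − (-0.05)(-0.05) = 0.3875
  C_12 = −[(-0.10)(0.60) − (-0.05)(-0.15)] = 0.0675
  C_13 = (-0.10)(-0.05) − (0.65)(-0.15) = 0.1025
  C_21 = −[(-0.25)(0.60) − (-0.05)(-0.05)] = 0.1525
  C_22 = (0.55)(0.60) − (-0.05)(-0.15) = 0.3225
  C_23 = −[(0.55)(-0.05) − (-0.25)(-0.15)] = 0.0650
  C_31 = (-0.25)(-0.05) − (-0.05)(0.65) = 0.0450
  C_32 = −[(0.55)(-0.05) − (-0.05)(-0.10)] = 0.0325
  C_33 = (0.55)(0.65) − (-0.25)(-0.10) = 0.3325
det(I−A) = Σ_j (I−A)_1j·C_1j = (0.55)(0.3875) + (-0.25)(0.0675) + (-0.05)(0.1025) = 0.191125
adj(I−A) = Cᵀ =
  [ 0.3875   0.1525   0.0450]
  [ 0.0675   0.3225   0.0325]
  [ 0.1025   0.0650   0.3325]
(I − A)⁻¹ = adj(I−A) / det(I−A) ≈
  [   2.0275     0.7979     0.2354]
  [   0.3532     1.6874     0.1700]
  [   0.5363     0.3401     1.7397]
Δx = (I − A)⁻¹ Δd with Δd having +75 in the Sector 3 component and 0 elsewhere.
So Δx_1 = L_13 · (+75), where L_13 = adj(I−A)_13 / det(I−A) = 0.0450 / 0.191125.
Δx_1 = 0.0450 × (+75) / 0.191125 = 3.375 / 0.191125 ≈ 17.66.

Δx_1 = 17.66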